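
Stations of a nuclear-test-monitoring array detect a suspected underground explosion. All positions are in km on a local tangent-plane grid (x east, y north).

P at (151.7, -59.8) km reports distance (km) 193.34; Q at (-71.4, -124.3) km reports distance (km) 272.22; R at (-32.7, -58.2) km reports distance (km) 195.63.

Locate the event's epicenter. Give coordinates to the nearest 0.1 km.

(63.4, 112.2)

Circle about each station: (x − 151.7)² + (y + 59.8)² = 193.34²; (x + 71.4)² + (y + 124.3)² = 272.22²; (x + 32.7)² + (y + 58.2)² = 195.63².
Subtracting pairs of circle equations eliminates x²+y² and gives linear equations (the radical axes):
-446.2 x − 129.0 y = -42763.85
-368.8 x + 3.2 y = -23023.14
Solving the 2×2 system: x ≈ 63.4, y ≈ 112.2 km.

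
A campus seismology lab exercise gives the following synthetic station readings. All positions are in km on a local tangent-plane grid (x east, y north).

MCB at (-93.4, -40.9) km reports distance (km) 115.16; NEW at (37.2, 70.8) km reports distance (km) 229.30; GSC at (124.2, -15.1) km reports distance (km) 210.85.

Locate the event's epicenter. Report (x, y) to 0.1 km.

Circle about each station: (x + 93.4)² + (y + 40.9)² = 115.16²; (x − 37.2)² + (y − 70.8)² = 229.30²; (x − 124.2)² + (y + 15.1)² = 210.85².
Subtracting the MCB equation from the NEW and GSC equations removes the quadratic terms:
261.2 x + 223.4 y = -43316.55
435.2 x + 51.6 y = -25938.62
Solving the 2×2 system: x ≈ -42.5, y ≈ -144.2 km.
Check against MCB (with the unrounded x, y): √((x + 93.4)²+(y + 40.9)²) = 115.16 ≈ 115.16 km. ✓

-42.5 km east, -144.2 km north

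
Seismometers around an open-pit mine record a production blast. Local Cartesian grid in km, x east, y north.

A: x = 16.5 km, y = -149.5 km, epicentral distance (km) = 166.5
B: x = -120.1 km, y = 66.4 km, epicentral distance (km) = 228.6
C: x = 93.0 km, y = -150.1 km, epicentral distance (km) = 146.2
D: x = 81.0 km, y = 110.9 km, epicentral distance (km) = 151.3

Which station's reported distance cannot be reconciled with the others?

D

Solve using three stations at a time. Using A, B, C (subtract circle equations pairwise → linear system) gives (x, y) ≈ (97.4, -4.0).
Distances from that point to each station vs reported:
  A: calculated 166.5 vs reported 166.5 → residual 0.0 km
  B: calculated 228.6 vs reported 228.6 → residual 0.0 km
  C: calculated 146.2 vs reported 146.2 → residual 0.0 km
  D: calculated 116.0 vs reported 151.3 → residual 35.3 km
A, B, C are mutually consistent (residuals ≈ 0); D is off by 35.3 km.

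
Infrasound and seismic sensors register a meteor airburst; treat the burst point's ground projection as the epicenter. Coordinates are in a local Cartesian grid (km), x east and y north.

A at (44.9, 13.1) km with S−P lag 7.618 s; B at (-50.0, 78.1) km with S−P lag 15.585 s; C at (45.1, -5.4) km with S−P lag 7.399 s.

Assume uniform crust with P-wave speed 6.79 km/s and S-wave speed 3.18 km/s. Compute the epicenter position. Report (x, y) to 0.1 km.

(1.2, 0.2)

Distance from S−P lag: d = Δt · v_P v_S / (v_P − v_S) = Δt · (6.79·3.18)/(6.79−3.18) ≈ 5.9812·Δt.
So d_A = 45.56, d_B = 93.22, d_C = 44.26 km.
Circle about each station: (x − 44.9)² + (y − 13.1)² = 45.56²; (x + 50.0)² + (y − 78.1)² = 93.22²; (x − 45.1)² + (y + 5.4)² = 44.26².
Subtracting pairs of circle equations eliminates x²+y² and gives linear equations (the radical axes):
-189.8 x + 130.0 y = -202.26
0.4 x − 37.0 y = -7.68
Solving the 2×2 system: x ≈ 1.2, y ≈ 0.2 km.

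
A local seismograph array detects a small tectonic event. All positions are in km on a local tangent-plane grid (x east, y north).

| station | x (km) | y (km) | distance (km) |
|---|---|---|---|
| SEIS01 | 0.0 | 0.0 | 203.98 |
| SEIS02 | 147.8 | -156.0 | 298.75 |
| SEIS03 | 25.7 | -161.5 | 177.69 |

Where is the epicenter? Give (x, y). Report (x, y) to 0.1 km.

Circle about each station: x² + y² = 203.98²; (x − 147.8)² + (y + 156.0)² = 298.75²; (x − 25.7)² + (y + 161.5)² = 177.69².
Subtracting the SEIS01 equation from the SEIS02 and SEIS03 equations removes the quadratic terms:
295.6 x − 312.0 y = -1462.88
51.4 x − 323.0 y = 36776.84
Solving the 2×2 system: x ≈ -150.4, y ≈ -137.8 km.

-150.4 km east, -137.8 km north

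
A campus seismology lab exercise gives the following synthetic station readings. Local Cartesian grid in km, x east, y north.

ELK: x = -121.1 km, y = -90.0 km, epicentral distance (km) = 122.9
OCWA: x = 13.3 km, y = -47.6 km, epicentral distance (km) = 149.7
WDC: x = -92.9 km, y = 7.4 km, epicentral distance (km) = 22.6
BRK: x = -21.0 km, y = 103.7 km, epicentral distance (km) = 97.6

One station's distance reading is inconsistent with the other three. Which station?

OCWA

Solve using three stations at a time. Using ELK, WDC, BRK (subtract circle equations pairwise → linear system) gives (x, y) ≈ (-79.7, 25.7).
Distances from that point to each station vs reported:
  ELK: calculated 122.9 vs reported 122.9 → residual 0.0 km
  OCWA: calculated 118.4 vs reported 149.7 → residual 31.3 km
  WDC: calculated 22.6 vs reported 22.6 → residual 0.0 km
  BRK: calculated 97.6 vs reported 97.6 → residual 0.0 km
ELK, WDC, BRK are mutually consistent (residuals ≈ 0); OCWA is off by 31.3 km.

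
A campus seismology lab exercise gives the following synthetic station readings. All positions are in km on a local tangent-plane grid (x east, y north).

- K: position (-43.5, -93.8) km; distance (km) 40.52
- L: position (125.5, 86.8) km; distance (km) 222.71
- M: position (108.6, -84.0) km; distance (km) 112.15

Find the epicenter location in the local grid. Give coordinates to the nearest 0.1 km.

Circle about each station: (x + 43.5)² + (y + 93.8)² = 40.52²; (x − 125.5)² + (y − 86.8)² = 222.71²; (x − 108.6)² + (y + 84.0)² = 112.15².
Subtracting the K equation from the L and M equations removes the quadratic terms:
338.0 x + 361.2 y = -35364.07
304.2 x + 19.6 y = -2776.48
Solving the 2×2 system: x ≈ -3.0, y ≈ -95.1 km.
Check against K (with the unrounded x, y): √((x + 43.5)²+(y + 93.8)²) = 40.52 ≈ 40.52 km. ✓

-3.0 km east, -95.1 km north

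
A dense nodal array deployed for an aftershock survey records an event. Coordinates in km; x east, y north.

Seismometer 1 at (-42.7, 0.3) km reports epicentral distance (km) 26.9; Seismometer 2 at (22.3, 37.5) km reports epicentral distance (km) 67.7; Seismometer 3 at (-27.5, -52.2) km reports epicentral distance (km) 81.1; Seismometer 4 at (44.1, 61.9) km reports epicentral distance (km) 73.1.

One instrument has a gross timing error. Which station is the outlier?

Seismometer 4

Solve using three stations at a time. Using Seismometer 1, Seismometer 2, Seismometer 3 (subtract circle equations pairwise → linear system) gives (x, y) ≈ (-44.6, 27.1).
Distances from that point to each station vs reported:
  Seismometer 1: calculated 26.8 vs reported 26.9 → residual 0.1 km
  Seismometer 2: calculated 67.7 vs reported 67.7 → residual 0.0 km
  Seismometer 3: calculated 81.1 vs reported 81.1 → residual 0.0 km
  Seismometer 4: calculated 95.3 vs reported 73.1 → residual 22.2 km
Seismometer 1, Seismometer 2, Seismometer 3 are mutually consistent (residuals ≈ 0); Seismometer 4 is off by 22.2 km.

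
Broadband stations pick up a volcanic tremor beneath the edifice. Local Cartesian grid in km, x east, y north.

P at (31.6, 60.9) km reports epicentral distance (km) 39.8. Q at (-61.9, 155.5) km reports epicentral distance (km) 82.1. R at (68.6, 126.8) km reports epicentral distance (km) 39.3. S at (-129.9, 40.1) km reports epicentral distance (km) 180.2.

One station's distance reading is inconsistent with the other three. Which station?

Solve using three stations at a time. Using P, R, S (subtract circle equations pairwise → linear system) gives (x, y) ≈ (40.1, 99.7).
Distances from that point to each station vs reported:
  P: calculated 39.8 vs reported 39.8 → residual 0.0 km
  Q: calculated 116.3 vs reported 82.1 → residual 34.2 km
  R: calculated 39.3 vs reported 39.3 → residual 0.0 km
  S: calculated 180.2 vs reported 180.2 → residual 0.0 km
P, R, S are mutually consistent (residuals ≈ 0); Q is off by 34.2 km.

Q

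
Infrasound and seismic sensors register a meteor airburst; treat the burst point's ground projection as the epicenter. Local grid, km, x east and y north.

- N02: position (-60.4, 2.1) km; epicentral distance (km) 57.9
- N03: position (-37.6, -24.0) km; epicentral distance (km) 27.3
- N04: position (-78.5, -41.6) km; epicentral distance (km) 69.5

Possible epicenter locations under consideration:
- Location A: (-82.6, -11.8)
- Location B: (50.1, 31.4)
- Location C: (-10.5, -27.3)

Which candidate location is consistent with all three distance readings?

Location C

For each candidate, compare |candidate − station| to the reported distance:
Location A: residuals N02 31.7, N03 19.3, N04 39.4 → max 39.4 km
Location B: residuals N02 56.4, N03 76.4, N04 78.4 → max 78.4 km
Location C: residuals N02 0.0, N03 0.0, N04 0.0 → max 0.0 km
Only Location C has all residuals ≈ 0.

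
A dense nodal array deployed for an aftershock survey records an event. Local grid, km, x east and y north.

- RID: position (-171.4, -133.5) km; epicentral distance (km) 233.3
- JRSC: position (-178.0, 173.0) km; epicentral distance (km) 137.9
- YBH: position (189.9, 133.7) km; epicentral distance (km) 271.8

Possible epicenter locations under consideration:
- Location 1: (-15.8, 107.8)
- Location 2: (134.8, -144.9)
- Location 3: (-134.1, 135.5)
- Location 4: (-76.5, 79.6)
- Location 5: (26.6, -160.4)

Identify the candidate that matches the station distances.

For each candidate, compare |candidate − station| to the reported distance:
Location 1: residuals RID 53.8, JRSC 36.9, YBH 64.5 → max 64.5 km
Location 2: residuals RID 73.1, JRSC 308.1, YBH 12.2 → max 308.1 km
Location 3: residuals RID 38.3, JRSC 80.2, YBH 52.2 → max 80.2 km
Location 4: residuals RID 0.0, JRSC 0.0, YBH 0.0 → max 0.0 km
Location 5: residuals RID 33.5, JRSC 253.3, YBH 64.6 → max 253.3 km
Only Location 4 has all residuals ≈ 0.

Location 4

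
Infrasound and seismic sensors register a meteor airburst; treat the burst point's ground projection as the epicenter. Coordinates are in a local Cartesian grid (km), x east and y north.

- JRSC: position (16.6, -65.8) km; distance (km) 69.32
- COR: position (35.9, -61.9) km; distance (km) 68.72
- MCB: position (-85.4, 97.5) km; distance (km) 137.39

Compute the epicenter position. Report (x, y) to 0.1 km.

Circle about each station: (x − 16.6)² + (y + 65.8)² = 69.32²; (x − 35.9)² + (y + 61.9)² = 68.72²; (x + 85.4)² + (y − 97.5)² = 137.39².
Subtracting pairs of circle equations eliminates x²+y² and gives linear equations (the radical axes):
38.6 x + 7.8 y = 598.04
-204.0 x + 326.6 y = -1876.54
Solving the 2×2 system: x ≈ 14.8, y ≈ 3.5 km.

14.8 km east, 3.5 km north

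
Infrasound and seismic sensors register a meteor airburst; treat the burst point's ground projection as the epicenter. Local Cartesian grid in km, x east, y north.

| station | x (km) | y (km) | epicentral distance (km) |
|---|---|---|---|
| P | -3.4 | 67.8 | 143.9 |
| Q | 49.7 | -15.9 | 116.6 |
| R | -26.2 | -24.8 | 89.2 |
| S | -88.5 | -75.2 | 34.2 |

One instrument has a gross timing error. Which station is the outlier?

R

Solve using three stations at a time. Using P, Q, S (subtract circle equations pairwise → linear system) gives (x, y) ≈ (-55.4, -66.4).
Distances from that point to each station vs reported:
  P: calculated 143.9 vs reported 143.9 → residual 0.0 km
  Q: calculated 116.6 vs reported 116.6 → residual 0.0 km
  R: calculated 50.8 vs reported 89.2 → residual 38.4 km
  S: calculated 34.2 vs reported 34.2 → residual 0.0 km
P, Q, S are mutually consistent (residuals ≈ 0); R is off by 38.4 km.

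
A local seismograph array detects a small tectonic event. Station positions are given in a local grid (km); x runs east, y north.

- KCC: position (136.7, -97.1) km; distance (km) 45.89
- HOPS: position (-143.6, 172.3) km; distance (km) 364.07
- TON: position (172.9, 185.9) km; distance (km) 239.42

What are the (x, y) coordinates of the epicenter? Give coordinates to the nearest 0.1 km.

x ≈ 143.4 km, y ≈ -51.7 km

Circle about each station: (x − 136.7)² + (y + 97.1)² = 45.89²; (x + 143.6)² + (y − 172.3)² = 364.07²; (x − 172.9)² + (y − 185.9)² = 239.42².
Subtracting pairs of circle equations eliminates x²+y² and gives linear equations (the radical axes):
-560.6 x + 538.8 y = -108248.12
72.4 x + 566.0 y = -18878.12
Solving the 2×2 system: x ≈ 143.4, y ≈ -51.7 km.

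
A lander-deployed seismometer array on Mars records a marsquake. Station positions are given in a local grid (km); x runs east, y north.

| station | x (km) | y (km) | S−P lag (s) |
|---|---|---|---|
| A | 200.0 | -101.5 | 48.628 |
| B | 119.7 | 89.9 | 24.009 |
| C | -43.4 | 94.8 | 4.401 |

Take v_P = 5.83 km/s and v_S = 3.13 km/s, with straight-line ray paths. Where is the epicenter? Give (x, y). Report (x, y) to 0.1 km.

(-38.9, 124.2)

Distance from S−P lag: d = Δt · v_P v_S / (v_P − v_S) = Δt · (5.83·3.13)/(5.83−3.13) ≈ 6.7585·Δt.
So d_A = 328.65, d_B = 162.26, d_C = 29.74 km.
Circle about each station: (x − 200.0)² + (y + 101.5)² = 328.65²; (x − 119.7)² + (y − 89.9)² = 162.26²; (x + 43.4)² + (y − 94.8)² = 29.74².
Subtracting the A equation from the B and C equations removes the quadratic terms:
-160.6 x + 382.8 y = 53790.36
-486.8 x + 392.6 y = 67694.70
Solving the 2×2 system: x ≈ -38.9, y ≈ 124.2 km.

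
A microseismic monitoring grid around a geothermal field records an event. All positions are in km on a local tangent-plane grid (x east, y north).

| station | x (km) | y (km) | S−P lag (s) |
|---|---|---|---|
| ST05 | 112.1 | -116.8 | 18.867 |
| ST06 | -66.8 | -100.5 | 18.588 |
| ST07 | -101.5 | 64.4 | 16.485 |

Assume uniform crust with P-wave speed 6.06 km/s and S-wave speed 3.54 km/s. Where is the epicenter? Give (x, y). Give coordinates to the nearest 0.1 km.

Distance from S−P lag: d = Δt · v_P v_S / (v_P − v_S) = Δt · (6.06·3.54)/(6.06−3.54) ≈ 8.5129·Δt.
So d_ST05 = 160.61, d_ST06 = 158.24, d_ST07 = 140.33 km.
Circle about each station: (x − 112.1)² + (y + 116.8)² = 160.61²; (x + 66.8)² + (y + 100.5)² = 158.24²; (x + 101.5)² + (y − 64.4)² = 140.33².
Subtracting pairs of circle equations eliminates x²+y² and gives linear equations (the radical axes):
-357.8 x + 32.6 y = -10890.49
-427.2 x + 362.4 y = -5655.98
Solving the 2×2 system: x ≈ 32.5, y ≈ 22.7 km.
Check against ST05 (with the unrounded x, y): √((x − 112.1)²+(y + 116.8)²) = 160.62 ≈ 160.61 km. ✓

32.5 km east, 22.7 km north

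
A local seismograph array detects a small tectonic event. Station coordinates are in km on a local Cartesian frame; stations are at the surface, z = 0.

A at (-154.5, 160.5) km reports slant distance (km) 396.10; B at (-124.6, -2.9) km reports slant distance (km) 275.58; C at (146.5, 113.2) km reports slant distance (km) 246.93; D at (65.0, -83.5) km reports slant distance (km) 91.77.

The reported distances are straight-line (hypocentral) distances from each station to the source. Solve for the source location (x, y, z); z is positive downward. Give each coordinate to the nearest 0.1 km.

Each station gives a sphere (x−x_i)² + (y−y_i)² + z² = d_i² (stations at z=0).
Subtracting the A sphere from B and C: z² cancels, leaving linear equations in x and y:
59.8 x − 326.8 y = 46853.94
602.0 x − 94.6 y = 80566.78
Solving: x ≈ 114.597, y ≈ -122.402 km (keep extra digits for the depth step; rounded: 114.6, -122.4).
Then from the A sphere: z² = 396.10² − (x + 154.5)² − (y − 160.5)² with x = 114.597, y = -122.402, so z ≈ 66.697 ≈ 66.7 km.

x ≈ 114.6 km, y ≈ -122.4 km, depth ≈ 66.7 km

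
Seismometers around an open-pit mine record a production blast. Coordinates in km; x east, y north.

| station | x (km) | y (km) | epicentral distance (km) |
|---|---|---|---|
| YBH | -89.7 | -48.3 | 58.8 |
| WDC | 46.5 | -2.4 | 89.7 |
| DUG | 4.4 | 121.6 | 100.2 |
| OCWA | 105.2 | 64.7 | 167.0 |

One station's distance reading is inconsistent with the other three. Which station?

DUG

Solve using three stations at a time. Using YBH, WDC, OCWA (subtract circle equations pairwise → linear system) gives (x, y) ≈ (-42.6, -13.1).
Distances from that point to each station vs reported:
  YBH: calculated 58.8 vs reported 58.8 → residual 0.0 km
  WDC: calculated 89.7 vs reported 89.7 → residual 0.0 km
  DUG: calculated 142.7 vs reported 100.2 → residual 42.5 km
  OCWA: calculated 167.0 vs reported 167.0 → residual 0.0 km
YBH, WDC, OCWA are mutually consistent (residuals ≈ 0); DUG is off by 42.5 km.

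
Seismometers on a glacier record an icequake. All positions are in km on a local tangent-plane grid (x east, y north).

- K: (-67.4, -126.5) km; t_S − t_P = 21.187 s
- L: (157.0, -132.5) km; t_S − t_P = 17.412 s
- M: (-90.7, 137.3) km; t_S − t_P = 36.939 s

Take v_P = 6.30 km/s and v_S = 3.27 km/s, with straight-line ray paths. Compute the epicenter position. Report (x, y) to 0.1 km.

x ≈ 61.6 km, y ≈ -62.4 km

Distance from S−P lag: d = Δt · v_P v_S / (v_P − v_S) = Δt · (6.30·3.27)/(6.30−3.27) ≈ 6.7990·Δt.
So d_K = 144.05, d_L = 118.38, d_M = 251.15 km.
Circle about each station: (x + 67.4)² + (y + 126.5)² = 144.05²; (x − 157.0)² + (y + 132.5)² = 118.38²; (x + 90.7)² + (y − 137.3)² = 251.15².
Subtracting the K equation from the L and M equations removes the quadratic terms:
448.8 x − 12.0 y = 28396.82
-46.6 x + 527.6 y = -35793.15
Solving the 2×2 system: x ≈ 61.6, y ≈ -62.4 km.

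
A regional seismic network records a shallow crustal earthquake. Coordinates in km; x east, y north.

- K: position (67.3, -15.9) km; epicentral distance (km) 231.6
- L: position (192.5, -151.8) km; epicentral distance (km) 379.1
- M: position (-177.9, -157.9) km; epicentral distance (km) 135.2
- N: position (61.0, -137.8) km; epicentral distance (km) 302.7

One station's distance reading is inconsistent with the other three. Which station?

Solve using three stations at a time. Using K, L, M (subtract circle equations pairwise → linear system) gives (x, y) ≈ (-164.2, -23.4).
Distances from that point to each station vs reported:
  K: calculated 231.6 vs reported 231.6 → residual 0.0 km
  L: calculated 379.1 vs reported 379.1 → residual 0.0 km
  M: calculated 135.2 vs reported 135.2 → residual 0.0 km
  N: calculated 252.6 vs reported 302.7 → residual 50.1 km
K, L, M are mutually consistent (residuals ≈ 0); N is off by 50.1 km.

N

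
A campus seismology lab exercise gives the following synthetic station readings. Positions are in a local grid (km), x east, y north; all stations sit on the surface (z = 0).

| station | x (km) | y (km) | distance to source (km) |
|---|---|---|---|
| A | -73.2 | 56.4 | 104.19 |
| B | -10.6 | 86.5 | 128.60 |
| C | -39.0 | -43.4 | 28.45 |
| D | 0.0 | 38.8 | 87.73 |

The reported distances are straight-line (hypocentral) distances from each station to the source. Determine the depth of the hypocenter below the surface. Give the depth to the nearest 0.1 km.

27.4 km

Each station gives a sphere (x−x_i)² + (y−y_i)² + z² = d_i² (stations at z=0).
Subtracting the A sphere from B and C: z² cancels, leaving linear equations in x and y:
125.2 x + 60.2 y = -6626.99
68.4 x − 199.6 y = 4911.51
Solving: x ≈ -35.285, y ≈ -36.699 km (keep extra digits for the depth step; rounded: -35.3, -36.7).
Then from the A sphere: z² = 104.19² − (x + 73.2)² − (y − 56.4)² with x = -35.285, y = -36.699, so z ≈ 27.397 ≈ 27.4 km.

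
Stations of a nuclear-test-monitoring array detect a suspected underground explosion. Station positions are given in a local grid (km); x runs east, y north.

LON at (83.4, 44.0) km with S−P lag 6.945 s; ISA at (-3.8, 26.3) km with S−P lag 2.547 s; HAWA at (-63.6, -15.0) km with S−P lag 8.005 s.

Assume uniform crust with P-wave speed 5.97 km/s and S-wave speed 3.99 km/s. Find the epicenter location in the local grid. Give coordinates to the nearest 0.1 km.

Distance from S−P lag: d = Δt · v_P v_S / (v_P − v_S) = Δt · (5.97·3.99)/(5.97−3.99) ≈ 12.0305·Δt.
So d_LON = 83.55, d_ISA = 30.64, d_HAWA = 96.30 km.
Circle about each station: (x − 83.4)² + (y − 44.0)² = 83.55²; (x + 3.8)² + (y − 26.3)² = 30.64²; (x + 63.6)² + (y + 15.0)² = 96.30².
Subtracting pairs of circle equations eliminates x²+y² and gives linear equations (the radical axes):
-174.4 x − 35.4 y = -2143.64
-294.0 x − 118.0 y = -6914.69
Solving the 2×2 system: x ≈ 0.8, y ≈ 56.6 km.

0.8 km east, 56.6 km north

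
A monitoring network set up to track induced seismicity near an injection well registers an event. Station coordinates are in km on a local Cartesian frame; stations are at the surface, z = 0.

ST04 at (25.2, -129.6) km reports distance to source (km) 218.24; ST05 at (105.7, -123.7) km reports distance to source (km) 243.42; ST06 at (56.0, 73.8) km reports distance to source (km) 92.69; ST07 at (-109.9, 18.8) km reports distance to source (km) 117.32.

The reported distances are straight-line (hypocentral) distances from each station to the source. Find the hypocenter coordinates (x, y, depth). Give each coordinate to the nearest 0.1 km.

Each station gives a sphere (x−x_i)² + (y−y_i)² + z² = d_i² (stations at z=0).
Subtracting the ST04 sphere from ST05 and ST06: z² cancels, leaving linear equations in x and y:
161.0 x + 11.8 y = -2581.62
61.6 x + 406.8 y = 30188.50
Solving: x ≈ -21.715, y ≈ 77.498 km (keep extra digits for the depth step; rounded: -21.7, 77.5).
Then from the ST04 sphere: z² = 218.24² − (x − 25.2)² − (y + 129.6)² with x = -21.715, y = 77.498, so z ≈ 50.380 ≈ 50.4 km.

(-21.7, 77.5, 50.4)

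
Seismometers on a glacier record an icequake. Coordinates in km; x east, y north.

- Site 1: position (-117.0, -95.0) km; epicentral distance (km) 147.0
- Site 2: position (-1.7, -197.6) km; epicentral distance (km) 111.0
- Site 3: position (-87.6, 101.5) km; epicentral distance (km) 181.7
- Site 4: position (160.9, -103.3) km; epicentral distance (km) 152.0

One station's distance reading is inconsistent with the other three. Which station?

Solve using three stations at a time. Using Site 1, Site 3, Site 4 (subtract circle equations pairwise → linear system) gives (x, y) ≈ (20.9, -44.2).
Distances from that point to each station vs reported:
  Site 1: calculated 147.0 vs reported 147.0 → residual 0.0 km
  Site 2: calculated 155.1 vs reported 111.0 → residual 44.1 km
  Site 3: calculated 181.7 vs reported 181.7 → residual 0.0 km
  Site 4: calculated 152.0 vs reported 152.0 → residual 0.0 km
Site 1, Site 3, Site 4 are mutually consistent (residuals ≈ 0); Site 2 is off by 44.1 km.

Site 2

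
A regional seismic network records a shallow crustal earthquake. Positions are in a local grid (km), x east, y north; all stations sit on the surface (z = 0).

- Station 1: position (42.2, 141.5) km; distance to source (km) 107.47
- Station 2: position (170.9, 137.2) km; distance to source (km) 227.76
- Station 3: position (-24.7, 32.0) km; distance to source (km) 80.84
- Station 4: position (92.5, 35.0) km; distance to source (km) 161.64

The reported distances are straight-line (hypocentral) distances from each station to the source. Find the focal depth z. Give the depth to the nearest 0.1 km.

Each station gives a sphere (x−x_i)² + (y−y_i)² + z² = d_i² (stations at z=0).
Subtracting the Station 1 sphere from Station 2 and Station 3: z² cancels, leaving linear equations in x and y:
257.4 x − 8.6 y = -14097.26
-133.8 x − 219.0 y = -15154.30
Solving: x ≈ -51.407, y ≈ 100.605 km (keep extra digits for the depth step; rounded: -51.4, 100.6).
Then from the Station 1 sphere: z² = 107.47² − (x − 42.2)² − (y − 141.5)² with x = -51.407, y = 100.605, so z ≈ 33.394 ≈ 33.4 km.
Check against Station 4 (with the unrounded solution): distance 161.64 ≈ 161.64 km. ✓

depth ≈ 33.4 km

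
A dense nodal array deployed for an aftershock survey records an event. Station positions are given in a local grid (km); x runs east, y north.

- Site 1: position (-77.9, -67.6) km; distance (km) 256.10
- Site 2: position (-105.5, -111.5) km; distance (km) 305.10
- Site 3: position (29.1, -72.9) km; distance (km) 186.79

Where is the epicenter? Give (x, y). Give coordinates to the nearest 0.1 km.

Circle about each station: (x + 77.9)² + (y + 67.6)² = 256.10²; (x + 105.5)² + (y + 111.5)² = 305.10²; (x − 29.1)² + (y + 72.9)² = 186.79².
Subtracting the Site 1 equation from the Site 2 and Site 3 equations removes the quadratic terms:
-55.2 x − 87.8 y = -14574.47
214.0 x − 10.6 y = 26219.76
Solving the 2×2 system: x ≈ 126.8, y ≈ 86.3 km.
Check against Site 1 (with the unrounded x, y): √((x + 77.9)²+(y + 67.6)²) = 256.08 ≈ 256.10 km. ✓

x ≈ 126.8 km, y ≈ 86.3 km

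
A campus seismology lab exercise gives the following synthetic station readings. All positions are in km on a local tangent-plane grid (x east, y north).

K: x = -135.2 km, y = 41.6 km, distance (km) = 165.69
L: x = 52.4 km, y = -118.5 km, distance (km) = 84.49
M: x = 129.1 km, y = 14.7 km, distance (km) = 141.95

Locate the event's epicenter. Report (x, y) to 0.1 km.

(2.8, -50.1)

Circle about each station: (x + 135.2)² + (y − 41.6)² = 165.69²; (x − 52.4)² + (y + 118.5)² = 84.49²; (x − 129.1)² + (y − 14.7)² = 141.95².
Subtracting the K equation from the L and M equations removes the quadratic terms:
375.2 x − 320.2 y = 17093.03
528.6 x − 53.8 y = 4176.67
Solving the 2×2 system: x ≈ 2.8, y ≈ -50.1 km.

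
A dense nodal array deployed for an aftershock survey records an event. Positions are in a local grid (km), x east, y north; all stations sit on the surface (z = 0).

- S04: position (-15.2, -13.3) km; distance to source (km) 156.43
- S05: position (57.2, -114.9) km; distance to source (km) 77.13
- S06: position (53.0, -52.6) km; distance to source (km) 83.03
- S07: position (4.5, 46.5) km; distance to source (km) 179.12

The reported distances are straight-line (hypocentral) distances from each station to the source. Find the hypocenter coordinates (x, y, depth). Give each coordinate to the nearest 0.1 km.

Each station gives a sphere (x−x_i)² + (y−y_i)² + z² = d_i² (stations at z=0).
Subtracting the S04 sphere from S05 and S06: z² cancels, leaving linear equations in x and y:
144.8 x − 203.2 y = 34587.23
136.4 x − 78.6 y = 22744.19
Solving: x ≈ 116.501, y ≈ -87.194 km (keep extra digits for the depth step; rounded: 116.5, -87.2).
Then from the S04 sphere: z² = 156.43² − (x + 15.2)² − (y + 13.3)² with x = 116.501, y = -87.194, so z ≈ 40.803 ≈ 40.8 km.
Check against S07 (with the unrounded solution): distance 179.12 ≈ 179.12 km. ✓

(116.5, -87.2, 40.8)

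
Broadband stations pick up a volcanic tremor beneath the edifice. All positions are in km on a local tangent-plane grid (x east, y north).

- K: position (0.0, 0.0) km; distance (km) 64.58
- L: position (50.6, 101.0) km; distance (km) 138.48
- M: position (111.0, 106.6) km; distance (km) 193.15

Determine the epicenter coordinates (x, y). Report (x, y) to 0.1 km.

x ≈ -61.5 km, y ≈ 19.7 km

Circle about each station: x² + y² = 64.58²; (x − 50.6)² + (y − 101.0)² = 138.48²; (x − 111.0)² + (y − 106.6)² = 193.15².
Subtracting the K equation from the L and M equations removes the quadratic terms:
101.2 x + 202.0 y = -2244.77
222.0 x + 213.2 y = -9451.79
Solving the 2×2 system: x ≈ -61.5, y ≈ 19.7 km.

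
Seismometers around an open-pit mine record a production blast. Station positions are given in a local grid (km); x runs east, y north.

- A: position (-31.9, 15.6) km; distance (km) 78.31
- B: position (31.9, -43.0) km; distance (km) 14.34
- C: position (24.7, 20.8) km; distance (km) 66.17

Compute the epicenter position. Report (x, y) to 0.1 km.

Circle about each station: (x + 31.9)² + (y − 15.6)² = 78.31²; (x − 31.9)² + (y + 43.0)² = 14.34²; (x − 24.7)² + (y − 20.8)² = 66.17².
Subtracting the A equation from the B and C equations removes the quadratic terms:
127.6 x − 117.2 y = 7532.46
113.2 x + 10.4 y = 1535.75
Solving the 2×2 system: x ≈ 17.7, y ≈ -45.0 km.
Check against A (with the unrounded x, y): √((x + 31.9)²+(y − 15.6)²) = 78.31 ≈ 78.31 km. ✓

(17.7, -45.0)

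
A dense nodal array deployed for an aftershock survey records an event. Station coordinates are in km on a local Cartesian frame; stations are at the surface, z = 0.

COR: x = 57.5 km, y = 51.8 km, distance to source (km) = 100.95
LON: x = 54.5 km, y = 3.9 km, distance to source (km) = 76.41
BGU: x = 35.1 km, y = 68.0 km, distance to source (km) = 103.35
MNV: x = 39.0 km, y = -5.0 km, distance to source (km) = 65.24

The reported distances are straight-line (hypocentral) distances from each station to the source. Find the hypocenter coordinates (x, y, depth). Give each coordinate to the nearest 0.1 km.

x ≈ 3.6 km, y ≈ -14.3 km, depth ≈ 54.0 km

Each station gives a sphere (x−x_i)² + (y−y_i)² + z² = d_i² (stations at z=0).
Subtracting the COR sphere from LON and BGU: z² cancels, leaving linear equations in x and y:
-6.0 x − 95.8 y = 1348.38
-44.8 x + 32.4 y = -623.80
Solving: x ≈ 3.583, y ≈ -14.299 km (keep extra digits for the depth step; rounded: 3.6, -14.3).
Then from the COR sphere: z² = 100.95² − (x − 57.5)² − (y − 51.8)² with x = 3.583, y = -14.299, so z ≈ 53.989 ≈ 54.0 km.
Check against MNV (with the unrounded solution): distance 65.23 ≈ 65.24 km. ✓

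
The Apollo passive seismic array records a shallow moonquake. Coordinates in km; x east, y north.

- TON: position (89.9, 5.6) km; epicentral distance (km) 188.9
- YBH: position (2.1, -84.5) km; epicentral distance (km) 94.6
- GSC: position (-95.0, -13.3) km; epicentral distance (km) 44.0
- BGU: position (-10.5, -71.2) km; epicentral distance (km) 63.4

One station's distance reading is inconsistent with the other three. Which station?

Solve using three stations at a time. Using TON, YBH, GSC (subtract circle equations pairwise → linear system) gives (x, y) ≈ (-88.4, -56.8).
Distances from that point to each station vs reported:
  TON: calculated 188.9 vs reported 188.9 → residual 0.0 km
  YBH: calculated 94.6 vs reported 94.6 → residual 0.0 km
  GSC: calculated 44.0 vs reported 44.0 → residual 0.0 km
  BGU: calculated 79.2 vs reported 63.4 → residual 15.8 km
TON, YBH, GSC are mutually consistent (residuals ≈ 0); BGU is off by 15.8 km.

BGU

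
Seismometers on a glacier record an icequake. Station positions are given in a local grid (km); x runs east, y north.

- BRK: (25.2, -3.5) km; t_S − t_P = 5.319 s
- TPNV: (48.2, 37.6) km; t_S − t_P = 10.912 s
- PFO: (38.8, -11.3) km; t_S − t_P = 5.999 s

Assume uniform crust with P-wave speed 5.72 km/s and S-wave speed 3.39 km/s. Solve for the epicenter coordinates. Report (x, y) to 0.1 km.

Distance from S−P lag: d = Δt · v_P v_S / (v_P − v_S) = Δt · (5.72·3.39)/(5.72−3.39) ≈ 8.3222·Δt.
So d_BRK = 44.27, d_TPNV = 90.81, d_PFO = 49.93 km.
Circle about each station: (x − 25.2)² + (y + 3.5)² = 44.27²; (x − 48.2)² + (y − 37.6)² = 90.81²; (x − 38.8)² + (y + 11.3)² = 49.93².
Subtracting the BRK equation from the TPNV and PFO equations removes the quadratic terms:
46.0 x + 82.2 y = -3196.91
27.2 x − 15.6 y = 452.67
Solving the 2×2 system: x ≈ -4.3, y ≈ -36.5 km.

x ≈ -4.3 km, y ≈ -36.5 km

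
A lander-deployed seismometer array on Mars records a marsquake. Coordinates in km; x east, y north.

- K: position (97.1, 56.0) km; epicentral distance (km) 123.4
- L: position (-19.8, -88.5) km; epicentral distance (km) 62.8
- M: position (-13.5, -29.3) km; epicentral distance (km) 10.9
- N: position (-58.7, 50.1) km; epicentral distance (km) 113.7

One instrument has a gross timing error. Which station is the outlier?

Solve using three stations at a time. Using K, L, N (subtract circle equations pairwise → linear system) gives (x, y) ≈ (15.2, -36.3).
Distances from that point to each station vs reported:
  K: calculated 123.4 vs reported 123.4 → residual 0.0 km
  L: calculated 62.8 vs reported 62.8 → residual 0.0 km
  M: calculated 29.6 vs reported 10.9 → residual 18.7 km
  N: calculated 113.7 vs reported 113.7 → residual 0.0 km
K, L, N are mutually consistent (residuals ≈ 0); M is off by 18.7 km.

M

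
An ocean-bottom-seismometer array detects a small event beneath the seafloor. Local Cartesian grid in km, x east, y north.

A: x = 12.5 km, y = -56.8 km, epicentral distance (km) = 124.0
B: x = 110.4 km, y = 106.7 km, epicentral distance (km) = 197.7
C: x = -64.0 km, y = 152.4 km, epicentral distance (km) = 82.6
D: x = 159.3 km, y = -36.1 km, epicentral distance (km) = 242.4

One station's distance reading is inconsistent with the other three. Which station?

Solve using three stations at a time. Using A, B, D (subtract circle equations pairwise → linear system) gives (x, y) ≈ (-73.1, 33.0).
Distances from that point to each station vs reported:
  A: calculated 124.0 vs reported 124.0 → residual 0.0 km
  B: calculated 197.7 vs reported 197.7 → residual 0.0 km
  C: calculated 119.8 vs reported 82.6 → residual 37.2 km
  D: calculated 242.4 vs reported 242.4 → residual 0.0 km
A, B, D are mutually consistent (residuals ≈ 0); C is off by 37.2 km.

C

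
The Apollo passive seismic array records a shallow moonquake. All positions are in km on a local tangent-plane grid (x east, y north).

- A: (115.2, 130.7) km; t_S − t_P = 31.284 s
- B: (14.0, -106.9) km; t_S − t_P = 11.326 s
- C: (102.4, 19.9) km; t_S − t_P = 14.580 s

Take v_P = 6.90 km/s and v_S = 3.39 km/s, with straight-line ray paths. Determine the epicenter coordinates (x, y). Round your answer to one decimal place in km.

Distance from S−P lag: d = Δt · v_P v_S / (v_P − v_S) = Δt · (6.90·3.39)/(6.90−3.39) ≈ 6.6641·Δt.
So d_A = 208.48, d_B = 75.48, d_C = 97.16 km.
Circle about each station: (x − 115.2)² + (y − 130.7)² = 208.48²; (x − 14.0)² + (y + 106.9)² = 75.48²; (x − 102.4)² + (y − 19.9)² = 97.16².
Subtracting the A equation from the B and C equations removes the quadratic terms:
-202.4 x − 475.2 y = 19036.76
-25.6 x − 221.6 y = 14552.08
Solving the 2×2 system: x ≈ 82.5, y ≈ -75.2 km.

x ≈ 82.5 km, y ≈ -75.2 km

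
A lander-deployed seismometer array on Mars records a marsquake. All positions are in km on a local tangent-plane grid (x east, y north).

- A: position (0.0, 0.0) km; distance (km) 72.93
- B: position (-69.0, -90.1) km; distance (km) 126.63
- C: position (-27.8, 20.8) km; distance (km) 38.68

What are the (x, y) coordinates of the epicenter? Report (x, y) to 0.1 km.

x ≈ -63.2 km, y ≈ 36.4 km

Circle about each station: x² + y² = 72.93²; (x + 69.0)² + (y + 90.1)² = 126.63²; (x + 27.8)² + (y − 20.8)² = 38.68².
Subtracting the A equation from the B and C equations removes the quadratic terms:
-138.0 x − 180.2 y = 2162.64
-55.6 x + 41.6 y = 5028.12
Solving the 2×2 system: x ≈ -63.2, y ≈ 36.4 km.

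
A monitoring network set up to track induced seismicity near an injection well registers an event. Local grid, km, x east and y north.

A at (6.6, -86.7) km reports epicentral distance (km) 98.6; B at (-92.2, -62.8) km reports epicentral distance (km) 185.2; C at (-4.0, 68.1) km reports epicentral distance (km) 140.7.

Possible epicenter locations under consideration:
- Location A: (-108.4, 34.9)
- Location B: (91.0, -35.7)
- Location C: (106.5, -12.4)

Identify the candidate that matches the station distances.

For each candidate, compare |candidate − station| to the reported distance:
Location A: residuals A 68.8, B 86.2, C 31.1 → max 86.2 km
Location B: residuals A 0.0, B 0.0, C 0.0 → max 0.0 km
Location C: residuals A 25.9, B 19.8, C 4.0 → max 25.9 km
Only Location B has all residuals ≈ 0.

Location B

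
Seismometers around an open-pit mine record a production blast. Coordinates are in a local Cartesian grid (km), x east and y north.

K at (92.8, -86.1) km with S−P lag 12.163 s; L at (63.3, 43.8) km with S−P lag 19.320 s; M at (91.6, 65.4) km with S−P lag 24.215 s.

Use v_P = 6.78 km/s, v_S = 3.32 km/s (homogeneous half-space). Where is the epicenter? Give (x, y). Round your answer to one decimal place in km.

(14.9, -72.2)

Distance from S−P lag: d = Δt · v_P v_S / (v_P − v_S) = Δt · (6.78·3.32)/(6.78−3.32) ≈ 6.5057·Δt.
So d_K = 79.13, d_L = 125.69, d_M = 157.53 km.
Circle about each station: (x − 92.8)² + (y + 86.1)² = 79.13²; (x − 63.3)² + (y − 43.8)² = 125.69²; (x − 91.6)² + (y − 65.4)² = 157.53².
Subtracting pairs of circle equations eliminates x²+y² and gives linear equations (the radical axes):
-59.0 x + 259.8 y = -19636.14
-2.4 x + 303.0 y = -21911.47
Solving the 2×2 system: x ≈ 14.9, y ≈ -72.2 km.
Check against K (with the unrounded x, y): √((x − 92.8)²+(y + 86.1)²) = 79.13 ≈ 79.13 km. ✓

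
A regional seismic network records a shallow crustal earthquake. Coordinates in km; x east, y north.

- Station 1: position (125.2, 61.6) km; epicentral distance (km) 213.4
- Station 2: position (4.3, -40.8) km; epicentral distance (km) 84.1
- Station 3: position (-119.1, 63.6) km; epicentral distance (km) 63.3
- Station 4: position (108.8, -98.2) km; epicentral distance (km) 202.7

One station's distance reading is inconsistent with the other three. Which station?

Station 3

Solve using three stations at a time. Using Station 1, Station 2, Station 4 (subtract circle equations pairwise → linear system) gives (x, y) ≈ (-74.9, -12.5).
Distances from that point to each station vs reported:
  Station 1: calculated 213.4 vs reported 213.4 → residual 0.0 km
  Station 2: calculated 84.1 vs reported 84.1 → residual 0.0 km
  Station 3: calculated 88.0 vs reported 63.3 → residual 24.7 km
  Station 4: calculated 202.7 vs reported 202.7 → residual 0.0 km
Station 1, Station 2, Station 4 are mutually consistent (residuals ≈ 0); Station 3 is off by 24.7 km.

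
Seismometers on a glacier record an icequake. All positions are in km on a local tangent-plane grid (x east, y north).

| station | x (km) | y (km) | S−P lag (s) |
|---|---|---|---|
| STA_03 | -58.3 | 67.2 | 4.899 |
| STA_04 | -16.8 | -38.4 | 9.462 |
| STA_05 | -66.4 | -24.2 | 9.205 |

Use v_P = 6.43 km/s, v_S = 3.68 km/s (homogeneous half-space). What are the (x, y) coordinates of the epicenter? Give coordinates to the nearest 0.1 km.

Distance from S−P lag: d = Δt · v_P v_S / (v_P − v_S) = Δt · (6.43·3.68)/(6.43−3.68) ≈ 8.6045·Δt.
So d_STA_03 = 42.15, d_STA_04 = 81.42, d_STA_05 = 79.20 km.
Circle about each station: (x + 58.3)² + (y − 67.2)² = 42.15²; (x + 16.8)² + (y + 38.4)² = 81.42²; (x + 66.4)² + (y + 24.2)² = 79.20².
Subtracting pairs of circle equations eliminates x²+y² and gives linear equations (the radical axes):
83.0 x − 211.2 y = -11010.52
-16.2 x − 182.8 y = -7416.15
Solving the 2×2 system: x ≈ -24.0, y ≈ 42.7 km.

-24.0 km east, 42.7 km north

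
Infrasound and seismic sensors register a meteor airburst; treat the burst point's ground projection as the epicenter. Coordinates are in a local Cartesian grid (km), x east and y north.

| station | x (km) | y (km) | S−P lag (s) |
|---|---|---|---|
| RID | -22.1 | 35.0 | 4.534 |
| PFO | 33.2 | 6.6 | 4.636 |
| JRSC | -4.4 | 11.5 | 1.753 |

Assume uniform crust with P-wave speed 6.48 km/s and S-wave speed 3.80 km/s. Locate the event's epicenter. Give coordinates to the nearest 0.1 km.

Distance from S−P lag: d = Δt · v_P v_S / (v_P − v_S) = Δt · (6.48·3.80)/(6.48−3.80) ≈ 9.1881·Δt.
So d_RID = 41.66, d_PFO = 42.60, d_JRSC = 16.11 km.
Circle about each station: (x + 22.1)² + (y − 35.0)² = 41.66²; (x − 33.2)² + (y − 6.6)² = 42.60²; (x + 4.4)² + (y − 11.5)² = 16.11².
Subtracting the RID equation from the PFO and JRSC equations removes the quadratic terms:
110.6 x − 56.8 y = -646.81
35.4 x − 47.0 y = -85.78
Solving the 2×2 system: x ≈ -8.0, y ≈ -4.2 km.
Check against RID (with the unrounded x, y): √((x + 22.1)²+(y − 35.0)²) = 41.66 ≈ 41.66 km. ✓

(-8.0, -4.2)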